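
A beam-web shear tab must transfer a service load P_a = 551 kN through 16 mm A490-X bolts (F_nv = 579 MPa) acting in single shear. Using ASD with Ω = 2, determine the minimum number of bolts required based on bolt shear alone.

A_b = π·16²/4 = 201.1 mm².
Per-bolt allowable strength R_n/Ω = 579 × 201.1 × 1 / 1000 / 2 = 58.21 kN.
n ≥ 551 / 58.21 = 9.466 → use 10 bolts.

10 bolts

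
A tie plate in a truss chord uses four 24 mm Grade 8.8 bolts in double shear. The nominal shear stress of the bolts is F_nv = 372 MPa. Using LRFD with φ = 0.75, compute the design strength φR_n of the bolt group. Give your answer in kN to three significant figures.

1010 kN

A_b = π × 24² / 4 = 452.4 mm².
R_n = F_nv · A_b · n · n_s = 372 × 452.4 × 4 × 2 / 1000 = 1346 kN.
Design strength φR_n = 0.75 × 1346 = 1010 kN.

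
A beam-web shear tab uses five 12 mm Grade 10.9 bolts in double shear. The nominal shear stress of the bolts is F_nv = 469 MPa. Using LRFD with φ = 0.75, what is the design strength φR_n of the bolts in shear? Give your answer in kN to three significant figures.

A_b = π × 12² / 4 = 113.1 mm².
R_n = F_nv · A_b · n · n_s = 469 × 113.1 × 5 × 2 / 1000 = 530.4 kN.
Design strength φR_n = 0.75 × 530.4 = 398 kN.

398 kN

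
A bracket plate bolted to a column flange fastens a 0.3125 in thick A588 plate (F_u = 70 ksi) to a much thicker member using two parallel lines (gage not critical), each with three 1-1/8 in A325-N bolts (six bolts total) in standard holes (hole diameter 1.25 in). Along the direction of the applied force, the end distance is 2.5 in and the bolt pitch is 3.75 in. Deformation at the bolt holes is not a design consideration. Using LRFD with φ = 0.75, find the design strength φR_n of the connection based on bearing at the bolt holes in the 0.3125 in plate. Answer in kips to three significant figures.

Per bolt r_n = 1.5 l_c t F_u ≤ 3.0 d t F_u; upper limit = 3.0 × 1.125 × 0.3125 × 70 = 73.83 kips.
Edge bolt: l_c = 2.5 − 1.25/2 = 1.875 in → 1.5 × 1.875 × 0.3125 × 70 = 61.52 → r_n = 61.52 kips.
Interior bolts: l_c = 3.75 − 1.25 = 2.5 in → 1.5 × 2.5 × 0.3125 × 70 = 82.03 → r_n = 73.83 kips.
R_n = 2 × 61.52 + 4 × 73.83 = 418.4 kips.
Design strength φR_n = 0.75 × 418.4 = 314 kips.

314 kips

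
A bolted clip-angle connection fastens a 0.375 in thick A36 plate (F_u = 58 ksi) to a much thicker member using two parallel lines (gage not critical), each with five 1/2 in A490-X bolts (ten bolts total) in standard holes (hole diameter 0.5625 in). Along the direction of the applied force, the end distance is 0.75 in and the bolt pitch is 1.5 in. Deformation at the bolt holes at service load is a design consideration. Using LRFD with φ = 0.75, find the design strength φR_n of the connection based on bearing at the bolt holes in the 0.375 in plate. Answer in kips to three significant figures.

Per bolt r_n = 1.2 l_c t F_u ≤ 2.4 d t F_u; upper limit = 2.4 × 0.5 × 0.375 × 58 = 26.1 kips.
Edge bolt: l_c = 0.75 − 0.5625/2 = 0.4688 in → 1.2 × 0.4688 × 0.375 × 58 = 12.23 → r_n = 12.23 kips.
Interior bolts: l_c = 1.5 − 0.5625 = 0.9375 in → 1.2 × 0.9375 × 0.375 × 58 = 24.47 → r_n = 24.47 kips.
R_n = 2 × 12.23 + 8 × 24.47 = 220.2 kips.
Design strength φR_n = 0.75 × 220.2 = 165 kips.

165 kips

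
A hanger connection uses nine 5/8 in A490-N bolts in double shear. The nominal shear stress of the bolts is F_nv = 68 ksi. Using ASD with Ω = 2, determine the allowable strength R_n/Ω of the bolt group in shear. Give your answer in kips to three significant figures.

188 kips

A_b = π × 0.625² / 4 = 0.3068 in².
R_n = F_nv · A_b · n · n_s = 68 × 0.3068 × 9 × 2 = 375.5 kips.
Allowable strength R_n/Ω = 375.5 / 2 = 188 kips.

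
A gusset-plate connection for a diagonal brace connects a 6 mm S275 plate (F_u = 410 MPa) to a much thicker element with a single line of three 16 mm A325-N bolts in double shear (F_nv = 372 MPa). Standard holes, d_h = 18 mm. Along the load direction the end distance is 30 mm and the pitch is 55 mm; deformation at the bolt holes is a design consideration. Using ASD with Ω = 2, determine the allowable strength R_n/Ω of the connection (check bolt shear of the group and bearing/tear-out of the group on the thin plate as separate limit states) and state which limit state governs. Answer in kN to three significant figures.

125 kN (bearing governs)

Bolt shear: A_b = π·16²/4 = 201.1 mm²; R_n = 372 × 201.1 × 3 × 2 / 1000 = 448.8 kN → 448.8 / 2 = 224 kN.
Bearing (1.2 l_c t F_u ≤ 2.4 d t F_u): upper limit = 2.4·16·6·410 / 1000 = 94.46 kN.
  Edge l_c = 30 − 18/2 = 21 → r_n = 61.99 kN; interior l_c = 55 − 18 = 37 → r_n = 94.46 kN.
  R_n,bearing = 1·61.99 + 2·94.46 = 250.9 kN → 250.9 / 2 = 125 kN.
Bearing governs: 125 kN.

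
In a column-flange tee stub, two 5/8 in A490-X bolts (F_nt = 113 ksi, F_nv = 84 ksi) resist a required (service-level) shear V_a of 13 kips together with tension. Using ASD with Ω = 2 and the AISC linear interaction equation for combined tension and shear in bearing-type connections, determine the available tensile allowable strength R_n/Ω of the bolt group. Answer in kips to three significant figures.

A_b = π·0.625²/4 = 0.3068 in²; f_rv = 13 / (2 × 0.3068) = 21.19 ksi.
F'_nt = 1.3 F_nt − (Ω F_nt / F_nv) f_rv = 1.3·113 − (2·113/84)·21.19 = 89.9 ksi, capped at F_nt → F'_nt = 89.9 ksi.
R_n = F'_nt · A_b · n = 89.9 × 0.3068 × 2 = 55.16 kips.
Allowable strength R_n/Ω = 55.16 / 2 = 27.6 kips.

27.6 kips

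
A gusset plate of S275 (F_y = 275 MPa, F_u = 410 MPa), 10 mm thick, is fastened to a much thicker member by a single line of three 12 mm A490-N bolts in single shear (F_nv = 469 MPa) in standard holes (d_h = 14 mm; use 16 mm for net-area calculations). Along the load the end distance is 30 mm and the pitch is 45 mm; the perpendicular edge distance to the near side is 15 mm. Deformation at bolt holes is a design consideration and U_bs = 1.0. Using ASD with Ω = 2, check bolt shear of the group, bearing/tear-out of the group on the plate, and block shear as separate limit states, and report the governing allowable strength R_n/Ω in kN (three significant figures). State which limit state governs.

79.6 kN (bolt shear governs)

Bolt shear: A_b = π·12²/4 = 113.1 mm²; R_n = 469 × 113.1 × 3 × 1 / 1000 = 159.1 kN → 159.1 / 2 = 79.6 kN.
Bearing: edge l_c = 23, r_n = 113.2 kN; interior l_c = 31, r_n = 118.1 kN; R_n = 113.2 + 2·118.1 = 349.3 kN → 175 kN.
Block shear: A_gv = 1200, A_nv = 800, A_nt = 70 mm²; R_n = min(0.6F_uA_nv, 0.6F_yA_gv) + U_bs·F_u·A_nt = 225.5 kN → 113 kN.
Bolt shear governs: 79.6 kN.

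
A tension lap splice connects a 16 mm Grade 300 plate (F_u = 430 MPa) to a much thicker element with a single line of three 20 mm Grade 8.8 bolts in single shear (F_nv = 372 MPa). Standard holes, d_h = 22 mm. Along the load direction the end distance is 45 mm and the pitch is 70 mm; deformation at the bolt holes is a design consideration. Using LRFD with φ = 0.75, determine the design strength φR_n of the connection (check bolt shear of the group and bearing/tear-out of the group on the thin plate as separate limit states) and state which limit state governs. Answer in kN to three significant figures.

263 kN (bolt shear governs)

Bolt shear: A_b = π·20²/4 = 314.2 mm²; R_n = 372 × 314.2 × 3 × 1 / 1000 = 350.6 kN → 0.75 × 350.6 = 263 kN.
Bearing (1.2 l_c t F_u ≤ 2.4 d t F_u): upper limit = 2.4·20·16·430 / 1000 = 330.2 kN.
  Edge l_c = 45 − 22/2 = 34 → r_n = 280.7 kN; interior l_c = 70 − 22 = 48 → r_n = 330.2 kN.
  R_n,bearing = 1·280.7 + 2·330.2 = 941.2 kN → 0.75 × 941.2 = 706 kN.
Bolt shear governs: 263 kN.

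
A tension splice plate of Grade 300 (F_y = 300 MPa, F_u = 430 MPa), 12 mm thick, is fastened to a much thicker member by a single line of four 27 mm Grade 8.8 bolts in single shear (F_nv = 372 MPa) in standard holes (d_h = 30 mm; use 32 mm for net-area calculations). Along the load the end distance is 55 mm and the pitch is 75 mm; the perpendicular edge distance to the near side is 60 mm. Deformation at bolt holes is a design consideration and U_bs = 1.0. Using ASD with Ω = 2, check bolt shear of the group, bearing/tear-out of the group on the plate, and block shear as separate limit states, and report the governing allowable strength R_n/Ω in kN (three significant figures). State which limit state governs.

Bolt shear: A_b = π·27²/4 = 572.6 mm²; R_n = 372 × 572.6 × 4 × 1 / 1000 = 852 kN → 852 / 2 = 426 kN.
Bearing: edge l_c = 40, r_n = 247.7 kN; interior l_c = 45, r_n = 278.6 kN; R_n = 247.7 + 3·278.6 = 1084 kN → 542 kN.
Block shear: A_gv = 3360, A_nv = 2016, A_nt = 528 mm²; R_n = min(0.6F_uA_nv, 0.6F_yA_gv) + U_bs·F_u·A_nt = 747.2 kN → 374 kN.
Block shear governs: 374 kN.

374 kN (block shear governs)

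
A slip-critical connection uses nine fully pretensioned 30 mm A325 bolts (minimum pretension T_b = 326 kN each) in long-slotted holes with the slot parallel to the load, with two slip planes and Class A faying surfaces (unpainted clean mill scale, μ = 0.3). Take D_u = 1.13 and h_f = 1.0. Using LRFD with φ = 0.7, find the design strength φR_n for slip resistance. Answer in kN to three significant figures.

1390 kN

R_n = μ · D_u · h_f · T_b · n_s · n_b = 0.3 × 1.13 × 1.0 × 326 × 2 × 9 = 1989 kN.
Design strength φR_n = 0.7 × 1989 = 1390 kN.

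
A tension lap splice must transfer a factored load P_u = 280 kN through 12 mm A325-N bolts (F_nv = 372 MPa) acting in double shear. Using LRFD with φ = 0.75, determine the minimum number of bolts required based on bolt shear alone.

A_b = π·12²/4 = 113.1 mm².
Per-bolt design strength φR_n = 0.75 × 372 × 113.1 × 2 / 1000 = 63.11 kN.
n ≥ 280 / 63.11 = 4.437 → use 5 bolts.

5 bolts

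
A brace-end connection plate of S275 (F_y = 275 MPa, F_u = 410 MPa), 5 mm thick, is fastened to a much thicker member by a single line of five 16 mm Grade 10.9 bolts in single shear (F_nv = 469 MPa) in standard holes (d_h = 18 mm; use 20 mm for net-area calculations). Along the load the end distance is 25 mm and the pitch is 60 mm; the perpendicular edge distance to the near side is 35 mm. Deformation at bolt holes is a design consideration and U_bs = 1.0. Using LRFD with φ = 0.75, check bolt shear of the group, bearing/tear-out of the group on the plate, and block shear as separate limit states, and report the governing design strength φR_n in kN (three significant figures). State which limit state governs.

200 kN (block shear governs)

Bolt shear: A_b = π·16²/4 = 201.1 mm²; R_n = 469 × 201.1 × 5 × 1 / 1000 = 471.5 kN → 0.75 × 471.5 = 354 kN.
Bearing: edge l_c = 16, r_n = 39.36 kN; interior l_c = 42, r_n = 78.72 kN; R_n = 39.36 + 4·78.72 = 354.2 kN → 266 kN.
Block shear: A_gv = 1325, A_nv = 875, A_nt = 125 mm²; R_n = min(0.6F_uA_nv, 0.6F_yA_gv) + U_bs·F_u·A_nt = 266.5 kN → 200 kN.
Block shear governs: 200 kN.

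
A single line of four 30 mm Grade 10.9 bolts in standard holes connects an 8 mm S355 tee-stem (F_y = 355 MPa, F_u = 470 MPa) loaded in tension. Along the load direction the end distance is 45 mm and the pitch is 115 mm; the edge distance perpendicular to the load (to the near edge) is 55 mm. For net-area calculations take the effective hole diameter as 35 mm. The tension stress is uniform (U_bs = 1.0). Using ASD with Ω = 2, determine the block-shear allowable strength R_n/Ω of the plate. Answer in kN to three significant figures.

Shear plane L_v = 45 + 3·115 = 390 mm; A_gv = 390 × 8 = 3120 mm².
A_nv = (390 − 3.5·35) × 8 = 2140 mm².
A_nt = (55 − 0.5·35) × 8 = 300 mm².
0.6 F_u A_nv = 603.5 kN; 0.6 F_y A_gv = 664.6 kN → shear rupture governs the shear term.
R_n = 603.5 + 1.0 × 470 × 300 / 1000 = 744.5 kN.
Allowable strength R_n/Ω = 744.5 / 2 = 372 kN.

372 kN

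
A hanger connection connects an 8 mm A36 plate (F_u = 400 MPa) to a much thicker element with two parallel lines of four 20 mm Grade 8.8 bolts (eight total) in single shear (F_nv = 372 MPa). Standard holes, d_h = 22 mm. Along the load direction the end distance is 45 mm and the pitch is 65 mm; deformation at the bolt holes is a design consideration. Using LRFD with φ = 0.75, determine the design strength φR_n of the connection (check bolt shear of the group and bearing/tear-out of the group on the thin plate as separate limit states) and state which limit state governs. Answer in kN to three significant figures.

701 kN (bolt shear governs)

Bolt shear: A_b = π·20²/4 = 314.2 mm²; R_n = 372 × 314.2 × 8 × 1 / 1000 = 934.9 kN → 0.75 × 934.9 = 701 kN.
Bearing (1.2 l_c t F_u ≤ 2.4 d t F_u): upper limit = 2.4·20·8·400 / 1000 = 153.6 kN.
  Edge l_c = 45 − 22/2 = 34 → r_n = 130.6 kN; interior l_c = 65 − 22 = 43 → r_n = 153.6 kN.
  R_n,bearing = 2·130.6 + 6·153.6 = 1183 kN → 0.75 × 1183 = 887 kN.
Bolt shear governs: 701 kN.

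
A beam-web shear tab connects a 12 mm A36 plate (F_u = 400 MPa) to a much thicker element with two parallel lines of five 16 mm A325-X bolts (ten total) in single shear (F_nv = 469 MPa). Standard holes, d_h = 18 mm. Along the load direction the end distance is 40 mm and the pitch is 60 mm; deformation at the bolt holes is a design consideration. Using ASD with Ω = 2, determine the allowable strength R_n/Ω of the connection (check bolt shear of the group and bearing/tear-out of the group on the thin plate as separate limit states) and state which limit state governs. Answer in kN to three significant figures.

Bolt shear: A_b = π·16²/4 = 201.1 mm²; R_n = 469 × 201.1 × 10 × 1 / 1000 = 943 kN → 943 / 2 = 471 kN.
Bearing (1.2 l_c t F_u ≤ 2.4 d t F_u): upper limit = 2.4·16·12·400 / 1000 = 184.3 kN.
  Edge l_c = 40 − 18/2 = 31 → r_n = 178.6 kN; interior l_c = 60 − 18 = 42 → r_n = 184.3 kN.
  R_n,bearing = 2·178.6 + 8·184.3 = 1832 kN → 1832 / 2 = 916 kN.
Bolt shear governs: 471 kN.

471 kN (bolt shear governs)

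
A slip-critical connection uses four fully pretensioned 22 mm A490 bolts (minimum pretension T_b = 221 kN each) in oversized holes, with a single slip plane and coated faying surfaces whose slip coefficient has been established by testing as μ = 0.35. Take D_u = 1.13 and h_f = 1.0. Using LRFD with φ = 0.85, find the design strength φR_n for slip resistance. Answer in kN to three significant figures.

297 kN

R_n = μ · D_u · h_f · T_b · n_s · n_b = 0.35 × 1.13 × 1.0 × 221 × 1 × 4 = 349.6 kN.
Design strength φR_n = 0.85 × 349.6 = 297 kN.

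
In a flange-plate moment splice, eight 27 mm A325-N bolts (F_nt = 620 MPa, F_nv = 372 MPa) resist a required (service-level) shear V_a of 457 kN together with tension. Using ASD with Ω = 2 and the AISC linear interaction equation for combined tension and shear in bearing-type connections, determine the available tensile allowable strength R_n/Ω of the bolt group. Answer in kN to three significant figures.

1080 kN

A_b = π·27²/4 = 572.6 mm²; f_rv = 457 × 1000 / (8 × 572.6) = 99.77 MPa.
F'_nt = 1.3 F_nt − (Ω F_nt / F_nv) f_rv = 1.3·620 − (2·620/372)·99.77 = 473.4 MPa, capped at F_nt → F'_nt = 473.4 MPa.
R_n = F'_nt · A_b · n = 473.4 × 572.6 × 8 / 1000 = 2169 kN.
Allowable strength R_n/Ω = 2169 / 2 = 1080 kN.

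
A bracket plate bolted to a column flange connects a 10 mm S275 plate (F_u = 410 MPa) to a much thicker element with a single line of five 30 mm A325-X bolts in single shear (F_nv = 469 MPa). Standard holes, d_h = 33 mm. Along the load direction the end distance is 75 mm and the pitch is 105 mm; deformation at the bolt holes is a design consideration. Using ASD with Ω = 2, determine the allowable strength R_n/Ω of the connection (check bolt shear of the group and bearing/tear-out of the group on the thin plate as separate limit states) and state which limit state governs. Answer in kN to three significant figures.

Bolt shear: A_b = π·30²/4 = 706.9 mm²; R_n = 469 × 706.9 × 5 × 1 / 1000 = 1658 kN → 1658 / 2 = 829 kN.
Bearing (1.2 l_c t F_u ≤ 2.4 d t F_u): upper limit = 2.4·30·10·410 / 1000 = 295.2 kN.
  Edge l_c = 75 − 33/2 = 58.5 → r_n = 287.8 kN; interior l_c = 105 − 33 = 72 → r_n = 295.2 kN.
  R_n,bearing = 1·287.8 + 4·295.2 = 1469 kN → 1469 / 2 = 734 kN.
Bearing governs: 734 kN.

734 kN (bearing governs)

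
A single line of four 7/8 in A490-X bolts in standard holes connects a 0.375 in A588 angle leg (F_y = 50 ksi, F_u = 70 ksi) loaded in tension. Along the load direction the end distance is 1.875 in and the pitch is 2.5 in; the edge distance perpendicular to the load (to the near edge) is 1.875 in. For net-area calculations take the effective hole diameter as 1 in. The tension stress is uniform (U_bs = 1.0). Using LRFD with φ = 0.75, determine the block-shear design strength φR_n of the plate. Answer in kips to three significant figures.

96.5 kips

Shear plane L_v = 1.875 + 3·2.5 = 9.375 in; A_gv = 9.375 × 0.375 = 3.516 in².
A_nv = (9.375 − 3.5·1) × 0.375 = 2.203 in².
A_nt = (1.875 − 0.5·1) × 0.375 = 0.5156 in².
0.6 F_u A_nv = 92.53 kips; 0.6 F_y A_gv = 105.5 kips → shear rupture governs the shear term.
R_n = 92.53 + 1.0 × 70 × 0.5156 = 128.6 kips.
Design strength φR_n = 0.75 × 128.6 = 96.5 kips.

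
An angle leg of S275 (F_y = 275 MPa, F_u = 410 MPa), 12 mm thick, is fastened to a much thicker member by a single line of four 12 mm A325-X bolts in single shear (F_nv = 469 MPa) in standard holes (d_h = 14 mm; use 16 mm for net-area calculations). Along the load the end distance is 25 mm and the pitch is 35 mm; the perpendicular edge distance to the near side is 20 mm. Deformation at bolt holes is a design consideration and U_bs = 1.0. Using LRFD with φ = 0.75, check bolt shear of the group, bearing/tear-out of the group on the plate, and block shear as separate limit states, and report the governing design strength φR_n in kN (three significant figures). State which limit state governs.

159 kN (bolt shear governs)

Bolt shear: A_b = π·12²/4 = 113.1 mm²; R_n = 469 × 113.1 × 4 × 1 / 1000 = 212.2 kN → 0.75 × 212.2 = 159 kN.
Bearing: edge l_c = 18, r_n = 106.3 kN; interior l_c = 21, r_n = 124 kN; R_n = 106.3 + 3·124 = 478.2 kN → 359 kN.
Block shear: A_gv = 1560, A_nv = 888, A_nt = 144 mm²; R_n = min(0.6F_uA_nv, 0.6F_yA_gv) + U_bs·F_u·A_nt = 277.5 kN → 208 kN.
Bolt shear governs: 159 kN.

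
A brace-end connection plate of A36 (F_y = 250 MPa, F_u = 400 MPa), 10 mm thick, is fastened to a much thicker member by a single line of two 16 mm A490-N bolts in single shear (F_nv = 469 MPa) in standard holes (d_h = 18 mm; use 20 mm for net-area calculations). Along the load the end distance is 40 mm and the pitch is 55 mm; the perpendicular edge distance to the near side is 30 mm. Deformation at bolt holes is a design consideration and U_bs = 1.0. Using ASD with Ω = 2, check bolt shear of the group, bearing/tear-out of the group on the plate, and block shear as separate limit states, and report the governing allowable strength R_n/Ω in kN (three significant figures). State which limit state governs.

Bolt shear: A_b = π·16²/4 = 201.1 mm²; R_n = 469 × 201.1 × 2 × 1 / 1000 = 188.6 kN → 188.6 / 2 = 94.3 kN.
Bearing: edge l_c = 31, r_n = 148.8 kN; interior l_c = 37, r_n = 153.6 kN; R_n = 148.8 + 1·153.6 = 302.4 kN → 151 kN.
Block shear: A_gv = 950, A_nv = 650, A_nt = 200 mm²; R_n = min(0.6F_uA_nv, 0.6F_yA_gv) + U_bs·F_u·A_nt = 222.5 kN → 111 kN.
Bolt shear governs: 94.3 kN.

94.3 kN (bolt shear governs)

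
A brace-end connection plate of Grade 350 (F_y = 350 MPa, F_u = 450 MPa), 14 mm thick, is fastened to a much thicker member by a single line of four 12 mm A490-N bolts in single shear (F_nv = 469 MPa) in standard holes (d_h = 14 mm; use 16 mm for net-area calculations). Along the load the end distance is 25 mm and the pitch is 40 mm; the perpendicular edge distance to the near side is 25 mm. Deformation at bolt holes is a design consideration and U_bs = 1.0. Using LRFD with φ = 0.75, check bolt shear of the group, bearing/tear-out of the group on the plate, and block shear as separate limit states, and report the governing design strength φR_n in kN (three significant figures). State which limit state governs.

Bolt shear: A_b = π·12²/4 = 113.1 mm²; R_n = 469 × 113.1 × 4 × 1 / 1000 = 212.2 kN → 0.75 × 212.2 = 159 kN.
Bearing: edge l_c = 18, r_n = 136.1 kN; interior l_c = 26, r_n = 181.4 kN; R_n = 136.1 + 3·181.4 = 680.4 kN → 510 kN.
Block shear: A_gv = 2030, A_nv = 1246, A_nt = 238 mm²; R_n = min(0.6F_uA_nv, 0.6F_yA_gv) + U_bs·F_u·A_nt = 443.5 kN → 333 kN.
Bolt shear governs: 159 kN.

159 kN (bolt shear governs)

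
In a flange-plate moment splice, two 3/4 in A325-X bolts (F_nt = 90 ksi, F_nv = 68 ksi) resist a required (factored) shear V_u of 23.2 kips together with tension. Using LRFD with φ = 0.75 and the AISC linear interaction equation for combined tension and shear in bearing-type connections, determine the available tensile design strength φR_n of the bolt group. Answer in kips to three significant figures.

A_b = π·0.75²/4 = 0.4418 in²; f_rv = 23.2 / (2 × 0.4418) = 26.26 ksi.
F'_nt = 1.3 F_nt − (F_nt / φF_nv) f_rv = 1.3·90 − (90/(0.75·68))·26.26 = 70.66 ksi, capped at F_nt → F'_nt = 70.66 ksi.
R_n = F'_nt · A_b · n = 70.66 × 0.4418 × 2 = 62.44 kips.
Design strength φR_n = 0.75 × 62.44 = 46.8 kips.

46.8 kips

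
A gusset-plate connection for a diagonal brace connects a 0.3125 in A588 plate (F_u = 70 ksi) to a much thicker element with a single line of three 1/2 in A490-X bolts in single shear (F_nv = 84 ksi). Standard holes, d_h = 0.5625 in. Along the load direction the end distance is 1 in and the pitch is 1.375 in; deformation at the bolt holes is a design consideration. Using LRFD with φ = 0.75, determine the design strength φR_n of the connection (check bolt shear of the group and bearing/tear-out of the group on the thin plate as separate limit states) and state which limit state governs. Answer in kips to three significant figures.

Bolt shear: A_b = π·0.5²/4 = 0.1963 in²; R_n = 84 × 0.1963 × 3 × 1 = 49.48 kips → 0.75 × 49.48 = 37.1 kips.
Bearing (1.2 l_c t F_u ≤ 2.4 d t F_u): upper limit = 2.4·0.5·0.3125·70 = 26.25 kips.
  Edge l_c = 1 − 0.5625/2 = 0.7188 → r_n = 18.87 kips; interior l_c = 1.375 − 0.5625 = 0.8125 → r_n = 21.33 kips.
  R_n,bearing = 1·18.87 + 2·21.33 = 61.52 kips → 0.75 × 61.52 = 46.1 kips.
Bolt shear governs: 37.1 kips.

37.1 kips (bolt shear governs)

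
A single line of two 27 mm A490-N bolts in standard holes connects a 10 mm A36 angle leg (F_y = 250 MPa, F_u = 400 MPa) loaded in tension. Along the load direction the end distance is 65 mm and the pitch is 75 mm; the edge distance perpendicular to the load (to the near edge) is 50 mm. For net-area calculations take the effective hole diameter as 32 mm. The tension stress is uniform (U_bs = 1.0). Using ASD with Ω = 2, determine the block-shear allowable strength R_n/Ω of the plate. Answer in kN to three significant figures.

173 kN

Shear plane L_v = 65 + 1·75 = 140 mm; A_gv = 140 × 10 = 1400 mm².
A_nv = (140 − 1.5·32) × 10 = 920 mm².
A_nt = (50 − 0.5·32) × 10 = 340 mm².
0.6 F_u A_nv = 220.8 kN; 0.6 F_y A_gv = 210 kN → shear yielding governs the shear term.
R_n = 210 + 1.0 × 400 × 340 / 1000 = 346 kN.
Allowable strength R_n/Ω = 346 / 2 = 173 kN.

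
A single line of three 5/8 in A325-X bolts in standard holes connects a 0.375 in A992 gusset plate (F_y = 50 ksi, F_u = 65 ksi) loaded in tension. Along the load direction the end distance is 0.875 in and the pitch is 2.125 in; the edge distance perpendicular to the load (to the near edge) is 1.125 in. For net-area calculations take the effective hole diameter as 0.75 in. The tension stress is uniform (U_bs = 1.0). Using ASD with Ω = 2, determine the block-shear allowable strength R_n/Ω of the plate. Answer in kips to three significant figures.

Shear plane L_v = 0.875 + 2·2.125 = 5.125 in; A_gv = 5.125 × 0.375 = 1.922 in².
A_nv = (5.125 − 2.5·0.75) × 0.375 = 1.219 in².
A_nt = (1.125 − 0.5·0.75) × 0.375 = 0.2812 in².
0.6 F_u A_nv = 47.53 kips; 0.6 F_y A_gv = 57.66 kips → shear rupture governs the shear term.
R_n = 47.53 + 1.0 × 65 × 0.2812 = 65.81 kips.
Allowable strength R_n/Ω = 65.81 / 2 = 32.9 kips.

32.9 kips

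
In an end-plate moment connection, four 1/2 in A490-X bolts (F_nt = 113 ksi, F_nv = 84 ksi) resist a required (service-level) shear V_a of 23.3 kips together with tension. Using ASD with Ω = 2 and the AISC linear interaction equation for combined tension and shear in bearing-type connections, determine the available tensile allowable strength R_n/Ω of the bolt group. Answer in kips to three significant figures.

26.3 kips

A_b = π·0.5²/4 = 0.1963 in²; f_rv = 23.3 / (4 × 0.1963) = 29.67 ksi.
F'_nt = 1.3 F_nt − (Ω F_nt / F_nv) f_rv = 1.3·113 − (2·113/84)·29.67 = 67.08 ksi, capped at F_nt → F'_nt = 67.08 ksi.
R_n = F'_nt · A_b · n = 67.08 × 0.1963 × 4 = 52.69 kips.
Allowable strength R_n/Ω = 52.69 / 2 = 26.3 kips.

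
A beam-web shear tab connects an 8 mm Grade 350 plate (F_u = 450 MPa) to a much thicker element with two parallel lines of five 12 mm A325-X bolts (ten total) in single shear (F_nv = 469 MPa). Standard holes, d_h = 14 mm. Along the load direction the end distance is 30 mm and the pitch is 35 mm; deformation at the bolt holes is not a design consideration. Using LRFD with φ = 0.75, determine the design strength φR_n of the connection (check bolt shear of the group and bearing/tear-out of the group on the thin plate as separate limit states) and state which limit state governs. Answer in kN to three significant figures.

Bolt shear: A_b = π·12²/4 = 113.1 mm²; R_n = 469 × 113.1 × 10 × 1 / 1000 = 530.4 kN → 0.75 × 530.4 = 398 kN.
Bearing (1.5 l_c t F_u ≤ 3.0 d t F_u): upper limit = 3.0·12·8·450 / 1000 = 129.6 kN.
  Edge l_c = 30 − 14/2 = 23 → r_n = 124.2 kN; interior l_c = 35 − 14 = 21 → r_n = 113.4 kN.
  R_n,bearing = 2·124.2 + 8·113.4 = 1156 kN → 0.75 × 1156 = 867 kN.
Bolt shear governs: 398 kN.

398 kN (bolt shear governs)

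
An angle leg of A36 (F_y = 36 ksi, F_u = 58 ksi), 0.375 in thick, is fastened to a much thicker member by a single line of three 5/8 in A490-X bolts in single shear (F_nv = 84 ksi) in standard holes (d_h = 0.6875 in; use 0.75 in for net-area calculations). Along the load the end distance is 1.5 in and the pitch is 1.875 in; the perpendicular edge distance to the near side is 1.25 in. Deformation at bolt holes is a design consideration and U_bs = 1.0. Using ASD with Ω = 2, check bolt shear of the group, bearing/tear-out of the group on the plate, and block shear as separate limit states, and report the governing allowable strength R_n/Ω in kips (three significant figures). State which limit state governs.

30.8 kips (block shear governs)

Bolt shear: A_b = π·0.625²/4 = 0.3068 in²; R_n = 84 × 0.3068 × 3 × 1 = 77.31 kips → 77.31 / 2 = 38.7 kips.
Bearing: edge l_c = 1.156, r_n = 30.18 kips; interior l_c = 1.188, r_n = 30.99 kips; R_n = 30.18 + 2·30.99 = 92.17 kips → 46.1 kips.
Block shear: A_gv = 1.969, A_nv = 1.266, A_nt = 0.3281 in²; R_n = min(0.6F_uA_nv, 0.6F_yA_gv) + U_bs·F_u·A_nt = 61.56 kips → 30.8 kips.
Block shear governs: 30.8 kips.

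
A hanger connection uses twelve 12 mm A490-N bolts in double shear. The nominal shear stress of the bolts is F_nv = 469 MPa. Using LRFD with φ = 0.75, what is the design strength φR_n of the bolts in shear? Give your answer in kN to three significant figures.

A_b = π × 12² / 4 = 113.1 mm².
R_n = F_nv · A_b · n · n_s = 469 × 113.1 × 12 × 2 / 1000 = 1273 kN.
Design strength φR_n = 0.75 × 1273 = 955 kN.

955 kN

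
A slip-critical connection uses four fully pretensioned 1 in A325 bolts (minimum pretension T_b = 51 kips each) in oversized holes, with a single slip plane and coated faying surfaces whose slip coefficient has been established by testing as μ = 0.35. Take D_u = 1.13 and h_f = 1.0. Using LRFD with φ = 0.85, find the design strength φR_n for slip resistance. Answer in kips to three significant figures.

68.6 kips

R_n = μ · D_u · h_f · T_b · n_s · n_b = 0.35 × 1.13 × 1.0 × 51 × 1 × 4 = 80.68 kips.
Design strength φR_n = 0.85 × 80.68 = 68.6 kips.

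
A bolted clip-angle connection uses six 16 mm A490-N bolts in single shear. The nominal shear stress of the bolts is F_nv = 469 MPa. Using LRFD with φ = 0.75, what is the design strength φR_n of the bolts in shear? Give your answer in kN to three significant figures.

424 kN

A_b = π × 16² / 4 = 201.1 mm².
R_n = F_nv · A_b · n · n_s = 469 × 201.1 × 6 × 1 / 1000 = 565.8 kN.
Design strength φR_n = 0.75 × 565.8 = 424 kN.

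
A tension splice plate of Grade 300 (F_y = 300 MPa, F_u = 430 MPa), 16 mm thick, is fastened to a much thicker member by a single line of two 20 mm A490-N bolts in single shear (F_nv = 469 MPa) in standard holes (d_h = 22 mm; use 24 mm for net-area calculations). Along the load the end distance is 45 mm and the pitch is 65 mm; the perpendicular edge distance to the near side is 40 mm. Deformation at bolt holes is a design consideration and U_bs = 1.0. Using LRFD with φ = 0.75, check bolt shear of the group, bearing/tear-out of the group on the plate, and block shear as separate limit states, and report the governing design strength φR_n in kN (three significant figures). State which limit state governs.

221 kN (bolt shear governs)

Bolt shear: A_b = π·20²/4 = 314.2 mm²; R_n = 469 × 314.2 × 2 × 1 / 1000 = 294.7 kN → 0.75 × 294.7 = 221 kN.
Bearing: edge l_c = 34, r_n = 280.7 kN; interior l_c = 43, r_n = 330.2 kN; R_n = 280.7 + 1·330.2 = 610.9 kN → 458 kN.
Block shear: A_gv = 1760, A_nv = 1184, A_nt = 448 mm²; R_n = min(0.6F_uA_nv, 0.6F_yA_gv) + U_bs·F_u·A_nt = 498.1 kN → 374 kN.
Bolt shear governs: 221 kN.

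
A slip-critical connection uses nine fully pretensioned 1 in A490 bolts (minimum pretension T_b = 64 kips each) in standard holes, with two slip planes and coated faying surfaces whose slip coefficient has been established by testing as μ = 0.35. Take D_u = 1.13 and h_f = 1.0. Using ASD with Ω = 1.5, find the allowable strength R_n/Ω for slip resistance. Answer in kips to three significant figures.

R_n = μ · D_u · h_f · T_b · n_s · n_b = 0.35 × 1.13 × 1.0 × 64 × 2 × 9 = 455.6 kips.
Allowable strength R_n/Ω = 455.6 / 1.5 = 304 kips.

304 kips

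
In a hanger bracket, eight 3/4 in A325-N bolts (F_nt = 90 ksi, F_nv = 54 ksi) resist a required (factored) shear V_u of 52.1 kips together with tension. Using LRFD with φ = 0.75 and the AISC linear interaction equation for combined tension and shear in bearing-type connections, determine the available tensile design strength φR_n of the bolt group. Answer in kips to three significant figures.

223 kips

A_b = π·0.75²/4 = 0.4418 in²; f_rv = 52.1 / (8 × 0.4418) = 14.74 ksi.
F'_nt = 1.3 F_nt − (F_nt / φF_nv) f_rv = 1.3·90 − (90/(0.75·54))·14.74 = 84.24 ksi, capped at F_nt → F'_nt = 84.24 ksi.
R_n = F'_nt · A_b · n = 84.24 × 0.4418 × 8 = 297.7 kips.
Design strength φR_n = 0.75 × 297.7 = 223 kips.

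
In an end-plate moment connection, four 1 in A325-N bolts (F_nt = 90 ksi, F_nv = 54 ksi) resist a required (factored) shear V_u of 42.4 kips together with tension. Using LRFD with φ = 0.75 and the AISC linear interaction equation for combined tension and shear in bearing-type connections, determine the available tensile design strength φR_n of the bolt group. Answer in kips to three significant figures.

205 kips

A_b = π·1²/4 = 0.7854 in²; f_rv = 42.4 / (4 × 0.7854) = 13.5 ksi.
F'_nt = 1.3 F_nt − (F_nt / φF_nv) f_rv = 1.3·90 − (90/(0.75·54))·13.5 = 87.01 ksi, capped at F_nt → F'_nt = 87.01 ksi.
R_n = F'_nt · A_b · n = 87.01 × 0.7854 × 4 = 273.3 kips.
Design strength φR_n = 0.75 × 273.3 = 205 kips.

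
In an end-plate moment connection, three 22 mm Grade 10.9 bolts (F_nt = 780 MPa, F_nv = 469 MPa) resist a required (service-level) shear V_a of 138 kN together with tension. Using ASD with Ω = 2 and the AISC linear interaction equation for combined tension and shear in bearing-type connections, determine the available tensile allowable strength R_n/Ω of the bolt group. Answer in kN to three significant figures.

349 kN

A_b = π·22²/4 = 380.1 mm²; f_rv = 138 × 1000 / (3 × 380.1) = 121 MPa.
F'_nt = 1.3 F_nt − (Ω F_nt / F_nv) f_rv = 1.3·780 − (2·780/469)·121 = 611.5 MPa, capped at F_nt → F'_nt = 611.5 MPa.
R_n = F'_nt · A_b · n = 611.5 × 380.1 × 3 / 1000 = 697.3 kN.
Allowable strength R_n/Ω = 697.3 / 2 = 349 kN.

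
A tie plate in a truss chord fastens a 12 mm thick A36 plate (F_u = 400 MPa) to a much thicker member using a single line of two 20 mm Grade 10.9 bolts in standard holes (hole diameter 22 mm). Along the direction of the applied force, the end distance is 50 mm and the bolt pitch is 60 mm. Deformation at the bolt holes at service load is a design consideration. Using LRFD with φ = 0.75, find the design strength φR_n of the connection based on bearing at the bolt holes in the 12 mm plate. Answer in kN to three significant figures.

333 kN

Per bolt r_n = 1.2 l_c t F_u ≤ 2.4 d t F_u; upper limit = 2.4 × 20 × 12 × 400 / 1000 = 230.4 kN.
Edge bolt: l_c = 50 − 22/2 = 39 mm → 1.2 × 39 × 12 × 400 / 1000 = 224.6 → r_n = 224.6 kN.
Interior bolts: l_c = 60 − 22 = 38 mm → 1.2 × 38 × 12 × 400 / 1000 = 218.9 → r_n = 218.9 kN.
R_n = 1 × 224.6 + 1 × 218.9 = 443.5 kN.
Design strength φR_n = 0.75 × 443.5 = 333 kN.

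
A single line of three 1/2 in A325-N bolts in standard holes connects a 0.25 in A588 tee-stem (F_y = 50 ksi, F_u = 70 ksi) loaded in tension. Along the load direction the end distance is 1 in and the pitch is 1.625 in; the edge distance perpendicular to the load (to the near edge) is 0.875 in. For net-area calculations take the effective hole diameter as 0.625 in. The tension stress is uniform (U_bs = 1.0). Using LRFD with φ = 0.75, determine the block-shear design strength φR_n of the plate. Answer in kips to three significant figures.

Shear plane L_v = 1 + 2·1.625 = 4.25 in; A_gv = 4.25 × 0.25 = 1.062 in².
A_nv = (4.25 − 2.5·0.625) × 0.25 = 0.6719 in².
A_nt = (0.875 − 0.5·0.625) × 0.25 = 0.1406 in².
0.6 F_u A_nv = 28.22 kips; 0.6 F_y A_gv = 31.88 kips → shear rupture governs the shear term.
R_n = 28.22 + 1.0 × 70 × 0.1406 = 38.06 kips.
Design strength φR_n = 0.75 × 38.06 = 28.5 kips.

28.5 kips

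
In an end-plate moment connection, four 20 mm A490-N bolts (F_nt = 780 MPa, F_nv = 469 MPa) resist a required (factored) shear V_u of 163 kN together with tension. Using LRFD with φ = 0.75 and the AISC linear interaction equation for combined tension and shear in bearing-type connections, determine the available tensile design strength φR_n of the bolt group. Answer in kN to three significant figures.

685 kN

A_b = π·20²/4 = 314.2 mm²; f_rv = 163 × 1000 / (4 × 314.2) = 129.7 MPa.
F'_nt = 1.3 F_nt − (F_nt / φF_nv) f_rv = 1.3·780 − (780/(0.75·469))·129.7 = 726.4 MPa, capped at F_nt → F'_nt = 726.4 MPa.
R_n = F'_nt · A_b · n = 726.4 × 314.2 × 4 / 1000 = 912.8 kN.
Design strength φR_n = 0.75 × 912.8 = 685 kN.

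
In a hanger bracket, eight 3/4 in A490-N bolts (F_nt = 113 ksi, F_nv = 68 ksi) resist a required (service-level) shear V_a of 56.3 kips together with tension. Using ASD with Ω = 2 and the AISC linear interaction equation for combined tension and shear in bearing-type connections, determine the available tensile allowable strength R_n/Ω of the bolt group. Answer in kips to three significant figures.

166 kips

A_b = π·0.75²/4 = 0.4418 in²; f_rv = 56.3 / (8 × 0.4418) = 15.93 ksi.
F'_nt = 1.3 F_nt − (Ω F_nt / F_nv) f_rv = 1.3·113 − (2·113/68)·15.93 = 93.96 ksi, capped at F_nt → F'_nt = 93.96 ksi.
R_n = F'_nt · A_b · n = 93.96 × 0.4418 × 8 = 332.1 kips.
Allowable strength R_n/Ω = 332.1 / 2 = 166 kips.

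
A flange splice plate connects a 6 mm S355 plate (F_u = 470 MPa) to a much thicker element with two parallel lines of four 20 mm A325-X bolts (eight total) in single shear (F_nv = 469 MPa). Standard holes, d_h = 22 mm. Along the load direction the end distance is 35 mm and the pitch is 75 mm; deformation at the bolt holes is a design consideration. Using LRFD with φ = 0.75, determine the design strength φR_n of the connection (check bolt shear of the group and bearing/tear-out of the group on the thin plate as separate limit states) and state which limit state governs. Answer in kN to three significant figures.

Bolt shear: A_b = π·20²/4 = 314.2 mm²; R_n = 469 × 314.2 × 8 × 1 / 1000 = 1179 kN → 0.75 × 1179 = 884 kN.
Bearing (1.2 l_c t F_u ≤ 2.4 d t F_u): upper limit = 2.4·20·6·470 / 1000 = 135.4 kN.
  Edge l_c = 35 − 22/2 = 24 → r_n = 81.22 kN; interior l_c = 75 − 22 = 53 → r_n = 135.4 kN.
  R_n,bearing = 2·81.22 + 6·135.4 = 974.6 kN → 0.75 × 974.6 = 731 kN.
Bearing governs: 731 kN.

731 kN (bearing governs)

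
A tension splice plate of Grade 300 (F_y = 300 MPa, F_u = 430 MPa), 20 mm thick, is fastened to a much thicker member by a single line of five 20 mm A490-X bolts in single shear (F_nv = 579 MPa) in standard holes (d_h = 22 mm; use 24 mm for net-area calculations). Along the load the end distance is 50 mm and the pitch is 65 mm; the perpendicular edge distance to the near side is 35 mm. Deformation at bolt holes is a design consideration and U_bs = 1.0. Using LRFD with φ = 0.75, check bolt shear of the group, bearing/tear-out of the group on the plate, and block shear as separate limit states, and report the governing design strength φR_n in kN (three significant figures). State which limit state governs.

Bolt shear: A_b = π·20²/4 = 314.2 mm²; R_n = 579 × 314.2 × 5 × 1 / 1000 = 909.5 kN → 0.75 × 909.5 = 682 kN.
Bearing: edge l_c = 39, r_n = 402.5 kN; interior l_c = 43, r_n = 412.8 kN; R_n = 402.5 + 4·412.8 = 2054 kN → 1540 kN.
Block shear: A_gv = 6200, A_nv = 4040, A_nt = 460 mm²; R_n = min(0.6F_uA_nv, 0.6F_yA_gv) + U_bs·F_u·A_nt = 1240 kN → 930 kN.
Bolt shear governs: 682 kN.

682 kN (bolt shear governs)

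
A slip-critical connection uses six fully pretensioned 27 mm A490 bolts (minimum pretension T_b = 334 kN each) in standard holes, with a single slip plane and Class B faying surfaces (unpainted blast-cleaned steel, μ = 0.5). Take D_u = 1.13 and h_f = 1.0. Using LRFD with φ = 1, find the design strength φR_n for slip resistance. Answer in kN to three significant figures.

R_n = μ · D_u · h_f · T_b · n_s · n_b = 0.5 × 1.13 × 1.0 × 334 × 1 × 6 = 1132 kN.
Design strength φR_n = 1 × 1132 = 1130 kN.

1130 kN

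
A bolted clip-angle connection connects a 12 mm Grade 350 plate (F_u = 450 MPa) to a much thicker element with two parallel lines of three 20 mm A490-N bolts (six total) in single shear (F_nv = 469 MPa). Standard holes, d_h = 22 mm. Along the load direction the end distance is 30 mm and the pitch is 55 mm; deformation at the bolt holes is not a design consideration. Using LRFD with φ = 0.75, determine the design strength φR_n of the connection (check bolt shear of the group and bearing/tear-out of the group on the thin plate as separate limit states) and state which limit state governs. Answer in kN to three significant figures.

663 kN (bolt shear governs)

Bolt shear: A_b = π·20²/4 = 314.2 mm²; R_n = 469 × 314.2 × 6 × 1 / 1000 = 884 kN → 0.75 × 884 = 663 kN.
Bearing (1.5 l_c t F_u ≤ 3.0 d t F_u): upper limit = 3.0·20·12·450 / 1000 = 324 kN.
  Edge l_c = 30 − 22/2 = 19 → r_n = 153.9 kN; interior l_c = 55 − 22 = 33 → r_n = 267.3 kN.
  R_n,bearing = 2·153.9 + 4·267.3 = 1377 kN → 0.75 × 1377 = 1030 kN.
Bolt shear governs: 663 kN.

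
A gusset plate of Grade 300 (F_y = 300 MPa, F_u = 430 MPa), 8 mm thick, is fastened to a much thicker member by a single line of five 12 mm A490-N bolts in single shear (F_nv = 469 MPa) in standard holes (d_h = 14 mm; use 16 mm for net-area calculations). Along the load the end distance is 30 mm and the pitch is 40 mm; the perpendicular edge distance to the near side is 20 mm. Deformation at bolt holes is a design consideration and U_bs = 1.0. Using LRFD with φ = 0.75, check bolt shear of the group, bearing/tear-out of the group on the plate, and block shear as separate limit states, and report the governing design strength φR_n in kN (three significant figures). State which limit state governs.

Bolt shear: A_b = π·12²/4 = 113.1 mm²; R_n = 469 × 113.1 × 5 × 1 / 1000 = 265.2 kN → 0.75 × 265.2 = 199 kN.
Bearing: edge l_c = 23, r_n = 94.94 kN; interior l_c = 26, r_n = 99.07 kN; R_n = 94.94 + 4·99.07 = 491.2 kN → 368 kN.
Block shear: A_gv = 1520, A_nv = 944, A_nt = 96 mm²; R_n = min(0.6F_uA_nv, 0.6F_yA_gv) + U_bs·F_u·A_nt = 284.8 kN → 214 kN.
Bolt shear governs: 199 kN.

199 kN (bolt shear governs)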